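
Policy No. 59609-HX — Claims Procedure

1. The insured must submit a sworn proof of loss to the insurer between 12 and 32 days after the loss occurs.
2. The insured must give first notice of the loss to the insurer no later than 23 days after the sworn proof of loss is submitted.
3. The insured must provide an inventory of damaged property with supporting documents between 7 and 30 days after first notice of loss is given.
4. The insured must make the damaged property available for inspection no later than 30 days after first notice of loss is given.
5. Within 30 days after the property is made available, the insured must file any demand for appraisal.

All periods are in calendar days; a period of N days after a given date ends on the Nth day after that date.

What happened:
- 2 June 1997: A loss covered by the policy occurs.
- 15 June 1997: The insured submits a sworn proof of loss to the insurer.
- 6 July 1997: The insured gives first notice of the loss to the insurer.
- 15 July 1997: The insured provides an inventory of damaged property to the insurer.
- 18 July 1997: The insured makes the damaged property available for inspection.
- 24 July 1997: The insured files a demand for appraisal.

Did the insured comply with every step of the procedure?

(1) the permitted window runs from 2 June 1997 + 12 = 14 June 1997 to 2 June 1997 + 32 = 4 July 1997; done 15 June 1997 — within the window.
(2) due by 15 June 1997 + 23 days = 8 July 1997; done 6 July 1997 — timely.
(3) the permitted window runs from 6 July 1997 + 7 = 13 July 1997 to 6 July 1997 + 30 = 5 August 1997; done 15 July 1997, which is between those dates.
(4) due by 6 July 1997 + 30 days = 5 August 1997; done 18 July 1997 — timely.
(5) due by 18 July 1997 + 30 days = 17 August 1997; 24 July 1997 is within that limit.

Yes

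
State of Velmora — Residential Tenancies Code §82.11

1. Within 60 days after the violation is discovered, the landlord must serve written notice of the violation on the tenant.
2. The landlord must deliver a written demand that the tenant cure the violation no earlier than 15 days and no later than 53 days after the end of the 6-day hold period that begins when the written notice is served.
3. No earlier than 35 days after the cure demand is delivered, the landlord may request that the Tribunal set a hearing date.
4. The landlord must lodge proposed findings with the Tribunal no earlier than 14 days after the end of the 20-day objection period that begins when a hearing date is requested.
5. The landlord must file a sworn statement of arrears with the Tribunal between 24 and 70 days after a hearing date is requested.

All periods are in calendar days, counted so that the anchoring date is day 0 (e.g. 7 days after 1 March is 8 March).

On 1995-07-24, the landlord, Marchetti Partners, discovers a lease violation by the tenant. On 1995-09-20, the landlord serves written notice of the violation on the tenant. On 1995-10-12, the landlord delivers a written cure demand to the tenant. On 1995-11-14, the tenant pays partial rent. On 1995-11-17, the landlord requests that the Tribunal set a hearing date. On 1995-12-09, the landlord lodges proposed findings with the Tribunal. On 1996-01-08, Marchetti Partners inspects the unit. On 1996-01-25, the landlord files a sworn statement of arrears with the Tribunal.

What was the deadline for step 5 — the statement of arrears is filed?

1996-01-26

Step 5 runs from 1995-11-17, when a hearing date is requested. The window is 24–70 days after 1995-11-17; it closes on 1996-01-26.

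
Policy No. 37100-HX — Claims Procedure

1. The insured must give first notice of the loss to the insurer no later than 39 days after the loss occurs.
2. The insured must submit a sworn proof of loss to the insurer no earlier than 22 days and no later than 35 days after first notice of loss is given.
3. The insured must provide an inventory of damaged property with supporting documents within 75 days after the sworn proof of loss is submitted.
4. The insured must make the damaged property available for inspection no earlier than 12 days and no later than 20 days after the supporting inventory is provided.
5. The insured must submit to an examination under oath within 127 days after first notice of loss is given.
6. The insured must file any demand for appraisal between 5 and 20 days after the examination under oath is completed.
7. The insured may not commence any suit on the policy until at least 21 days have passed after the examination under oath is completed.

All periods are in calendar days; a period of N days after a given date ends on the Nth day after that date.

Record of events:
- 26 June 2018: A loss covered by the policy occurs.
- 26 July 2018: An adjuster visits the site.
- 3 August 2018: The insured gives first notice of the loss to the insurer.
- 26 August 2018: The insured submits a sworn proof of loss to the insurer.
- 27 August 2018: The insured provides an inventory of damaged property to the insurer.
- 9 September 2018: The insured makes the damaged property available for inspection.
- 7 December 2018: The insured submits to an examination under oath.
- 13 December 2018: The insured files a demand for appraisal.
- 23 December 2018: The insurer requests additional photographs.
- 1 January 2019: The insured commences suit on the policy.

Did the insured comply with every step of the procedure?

Yes

(1) due by 26 June 2018 + 39 days = 4 August 2018; completed 3 August 2018, before the deadline.
(2) the permitted window runs from 3 August 2018 + 22 = 25 August 2018 to 3 August 2018 + 35 = 7 September 2018; done 26 August 2018, which is between those dates.
(3) due by 26 August 2018 + 75 days = 9 November 2018; 27 August 2018 is within that limit.
(4) the permitted window runs from 27 August 2018 + 12 = 8 September 2018 to 27 August 2018 + 20 = 16 September 2018; 9 September 2018 falls inside that range.
(5) due by 3 August 2018 + 127 days = 8 December 2018; done 7 December 2018 — timely.
(6) the permitted window runs from 7 December 2018 + 5 = 12 December 2018 to 7 December 2018 + 20 = 27 December 2018; done 13 December 2018, which is between those dates.
(7) permitted from 7 December 2018 + 21 days = 28 December 2018 onward; done 1 January 2019 — permitted.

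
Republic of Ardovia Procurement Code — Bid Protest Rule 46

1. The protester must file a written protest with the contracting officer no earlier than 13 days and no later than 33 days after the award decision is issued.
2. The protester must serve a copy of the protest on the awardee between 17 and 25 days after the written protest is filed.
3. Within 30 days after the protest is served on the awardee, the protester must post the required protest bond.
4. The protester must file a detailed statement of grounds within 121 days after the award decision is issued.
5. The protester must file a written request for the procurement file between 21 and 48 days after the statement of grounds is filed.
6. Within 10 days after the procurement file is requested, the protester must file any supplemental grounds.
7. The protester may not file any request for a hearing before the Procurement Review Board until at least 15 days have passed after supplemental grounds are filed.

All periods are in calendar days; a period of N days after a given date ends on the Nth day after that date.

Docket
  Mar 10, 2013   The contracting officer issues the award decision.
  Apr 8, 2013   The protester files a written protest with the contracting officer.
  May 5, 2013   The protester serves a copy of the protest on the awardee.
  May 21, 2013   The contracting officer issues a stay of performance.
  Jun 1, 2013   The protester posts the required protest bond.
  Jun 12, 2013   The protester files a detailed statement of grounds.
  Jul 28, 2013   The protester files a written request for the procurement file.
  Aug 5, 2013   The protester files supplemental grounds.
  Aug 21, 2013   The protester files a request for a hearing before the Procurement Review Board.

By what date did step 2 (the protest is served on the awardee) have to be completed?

May 3, 2013

Step 2 runs from Apr 8, 2013, when the written protest is filed. The window is 17–25 days after Apr 8, 2013; it closes on May 3, 2013.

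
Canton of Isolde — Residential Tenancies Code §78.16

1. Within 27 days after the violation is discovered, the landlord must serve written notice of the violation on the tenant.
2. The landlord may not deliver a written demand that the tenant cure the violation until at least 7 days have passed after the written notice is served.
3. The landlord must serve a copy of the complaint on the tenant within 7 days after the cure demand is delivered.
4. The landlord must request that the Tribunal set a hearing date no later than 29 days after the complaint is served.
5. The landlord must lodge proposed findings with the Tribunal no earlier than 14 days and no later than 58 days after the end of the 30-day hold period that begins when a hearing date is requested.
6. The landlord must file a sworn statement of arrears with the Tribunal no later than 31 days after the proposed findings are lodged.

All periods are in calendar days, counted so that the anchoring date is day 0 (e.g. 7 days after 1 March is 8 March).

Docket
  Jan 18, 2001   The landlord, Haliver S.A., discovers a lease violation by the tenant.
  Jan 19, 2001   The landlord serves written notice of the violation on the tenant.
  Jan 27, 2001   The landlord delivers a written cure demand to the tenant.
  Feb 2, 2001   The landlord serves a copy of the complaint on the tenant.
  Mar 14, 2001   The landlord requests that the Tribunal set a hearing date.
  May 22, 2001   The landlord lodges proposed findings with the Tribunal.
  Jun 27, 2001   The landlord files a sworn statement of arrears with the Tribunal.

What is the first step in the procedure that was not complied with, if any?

Step 4

(1) due by Jan 18, 2001 + 27 days = Feb 14, 2001; Jan 19, 2001 is within that limit.
(2) permitted from Jan 19, 2001 + 7 days = Jan 26, 2001 onward; Jan 27, 2001 is on or after that date.
(3) due by Jan 27, 2001 + 7 days = Feb 3, 2001; Feb 2, 2001 is within that limit.
(4) due by Feb 2, 2001 + 29 days = Mar 3, 2001; not done until Mar 14, 2001, 11 days after the deadline.
That is the first point of non-compliance.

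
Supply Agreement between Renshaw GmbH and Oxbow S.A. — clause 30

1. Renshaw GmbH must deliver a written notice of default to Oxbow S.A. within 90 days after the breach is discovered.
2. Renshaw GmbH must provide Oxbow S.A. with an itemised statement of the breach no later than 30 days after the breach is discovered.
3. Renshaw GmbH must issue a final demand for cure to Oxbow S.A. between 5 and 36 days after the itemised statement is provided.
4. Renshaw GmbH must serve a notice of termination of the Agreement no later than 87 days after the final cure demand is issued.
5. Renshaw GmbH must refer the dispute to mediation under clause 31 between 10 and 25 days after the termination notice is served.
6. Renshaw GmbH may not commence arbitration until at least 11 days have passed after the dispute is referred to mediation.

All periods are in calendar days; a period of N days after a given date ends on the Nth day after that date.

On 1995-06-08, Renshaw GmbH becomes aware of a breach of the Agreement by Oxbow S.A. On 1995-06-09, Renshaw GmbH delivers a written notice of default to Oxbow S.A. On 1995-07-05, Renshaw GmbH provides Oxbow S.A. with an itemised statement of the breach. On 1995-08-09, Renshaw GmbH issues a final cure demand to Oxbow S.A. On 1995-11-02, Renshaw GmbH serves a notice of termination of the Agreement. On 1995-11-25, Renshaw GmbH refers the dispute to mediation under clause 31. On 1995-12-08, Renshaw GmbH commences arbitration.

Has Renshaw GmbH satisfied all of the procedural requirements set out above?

Step 1: 90 days after 1995-06-08 (when the breach is discovered) is 1995-09-06; completed 1995-06-09, before the deadline.
Step 2: 30 days after 1995-06-08 (when the breach is discovered) is 1995-07-08; completed 1995-07-05, before the deadline.
Step 3: the window is 5–36 days after 1995-07-05 (when the itemised statement is provided), so 1995-07-10 through 1995-08-10; done 1995-08-09, which is between those dates.
Step 4: 87 days after 1995-08-09 (when the final cure demand is issued) is 1995-11-04; 1995-11-02 is within that limit.
Step 5: the window is 10–25 days after 1995-11-02 (when the termination notice is served), so 1995-11-12 through 1995-11-27; done 1995-11-25 — within the window.
Step 6: the earliest permitted date is 11 days after 1995-11-25 (when the dispute is referred to mediation), i.e. 1995-12-06; 1995-12-08 is on or after that date.

Yes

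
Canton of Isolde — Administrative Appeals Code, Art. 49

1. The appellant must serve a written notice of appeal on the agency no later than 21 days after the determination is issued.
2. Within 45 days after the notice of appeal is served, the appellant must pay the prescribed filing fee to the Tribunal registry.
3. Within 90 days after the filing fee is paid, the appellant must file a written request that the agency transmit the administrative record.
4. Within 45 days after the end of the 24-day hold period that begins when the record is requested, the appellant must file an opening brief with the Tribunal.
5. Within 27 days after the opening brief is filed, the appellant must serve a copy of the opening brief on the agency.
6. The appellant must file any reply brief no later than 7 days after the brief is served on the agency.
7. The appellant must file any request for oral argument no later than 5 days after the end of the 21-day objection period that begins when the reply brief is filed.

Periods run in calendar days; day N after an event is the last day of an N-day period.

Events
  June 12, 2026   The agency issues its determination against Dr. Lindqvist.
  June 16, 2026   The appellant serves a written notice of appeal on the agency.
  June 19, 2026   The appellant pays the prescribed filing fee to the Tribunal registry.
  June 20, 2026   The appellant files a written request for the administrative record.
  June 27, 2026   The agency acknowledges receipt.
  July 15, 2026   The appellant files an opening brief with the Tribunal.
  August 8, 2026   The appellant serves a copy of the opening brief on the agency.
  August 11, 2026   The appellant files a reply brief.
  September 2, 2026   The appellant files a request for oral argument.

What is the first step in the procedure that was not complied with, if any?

Step 1 — counting 21 days from June 12, 2026 (when the determination is issued) gives a deadline of July 3, 2026; done June 16, 2026 — timely.
Step 2 — counting 45 days from June 16, 2026 (when the notice of appeal is served) gives a deadline of July 31, 2026; June 19, 2026 is within that limit.
Step 3 — counting 90 days from June 19, 2026 (when the filing fee is paid) gives a deadline of September 17, 2026; June 20, 2026 is within that limit.
Step 4 — counting 45 days from July 14, 2026 (end of the 24-day hold period, which began when the record is requested on June 20, 2026) gives a deadline of August 28, 2026; July 15, 2026 is within that limit.
Step 5 — counting 27 days from July 15, 2026 (when the opening brief is filed) gives a deadline of August 11, 2026; August 8, 2026 is within that limit.
Step 6 — counting 7 days from August 8, 2026 (when the brief is served on the agency) gives a deadline of August 15, 2026; done August 11, 2026 — timely.
Step 7 — counting 5 days from September 1, 2026 (end of the 21-day objection period, which began when the reply brief is filed on August 11, 2026) gives a deadline of September 6, 2026; September 2, 2026 is within that limit.

None — every step was satisfied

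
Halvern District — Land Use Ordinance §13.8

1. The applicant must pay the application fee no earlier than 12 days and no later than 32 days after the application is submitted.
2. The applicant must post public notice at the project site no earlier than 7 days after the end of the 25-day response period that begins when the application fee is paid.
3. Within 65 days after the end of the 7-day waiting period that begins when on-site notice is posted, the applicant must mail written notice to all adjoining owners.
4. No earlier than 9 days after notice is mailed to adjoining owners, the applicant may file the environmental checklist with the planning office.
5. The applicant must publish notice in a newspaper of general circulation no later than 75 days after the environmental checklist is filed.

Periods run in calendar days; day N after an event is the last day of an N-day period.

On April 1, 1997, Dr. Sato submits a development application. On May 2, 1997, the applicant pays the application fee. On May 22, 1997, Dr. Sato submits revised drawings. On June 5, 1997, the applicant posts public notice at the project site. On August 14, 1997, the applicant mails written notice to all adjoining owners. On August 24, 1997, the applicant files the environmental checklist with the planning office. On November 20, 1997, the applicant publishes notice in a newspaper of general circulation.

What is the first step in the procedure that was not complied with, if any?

Step 5

(1) the permitted window runs from April 1, 1997 + 12 = April 13, 1997 to April 1, 1997 + 32 = May 3, 1997; May 2, 1997 falls inside that range.
(2) permitted from May 27, 1997 + 7 days = June 3, 1997 onward; June 5, 1997 is on or after that date.
(3) due by June 12, 1997 + 65 days = August 16, 1997; completed August 14, 1997, before the deadline.
(4) permitted from August 14, 1997 + 9 days = August 23, 1997 onward; August 24, 1997 is on or after that date.
(5) due by August 24, 1997 + 75 days = November 7, 1997; done November 20, 1997 — 13 days late.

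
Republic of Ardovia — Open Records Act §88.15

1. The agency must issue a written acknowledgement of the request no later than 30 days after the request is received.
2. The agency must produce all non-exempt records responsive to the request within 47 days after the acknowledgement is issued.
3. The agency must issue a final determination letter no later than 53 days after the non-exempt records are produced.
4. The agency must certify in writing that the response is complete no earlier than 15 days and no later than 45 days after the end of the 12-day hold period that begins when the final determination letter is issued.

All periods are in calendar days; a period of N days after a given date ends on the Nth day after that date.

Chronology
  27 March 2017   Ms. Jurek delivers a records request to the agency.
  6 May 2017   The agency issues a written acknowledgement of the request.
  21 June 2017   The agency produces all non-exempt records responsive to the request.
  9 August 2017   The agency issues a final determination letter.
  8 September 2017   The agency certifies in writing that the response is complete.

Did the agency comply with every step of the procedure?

Step 1: 30 days after 27 March 2017 (when the request is received) is 26 April 2017; not done until 6 May 2017, 10 days after the deadline.

No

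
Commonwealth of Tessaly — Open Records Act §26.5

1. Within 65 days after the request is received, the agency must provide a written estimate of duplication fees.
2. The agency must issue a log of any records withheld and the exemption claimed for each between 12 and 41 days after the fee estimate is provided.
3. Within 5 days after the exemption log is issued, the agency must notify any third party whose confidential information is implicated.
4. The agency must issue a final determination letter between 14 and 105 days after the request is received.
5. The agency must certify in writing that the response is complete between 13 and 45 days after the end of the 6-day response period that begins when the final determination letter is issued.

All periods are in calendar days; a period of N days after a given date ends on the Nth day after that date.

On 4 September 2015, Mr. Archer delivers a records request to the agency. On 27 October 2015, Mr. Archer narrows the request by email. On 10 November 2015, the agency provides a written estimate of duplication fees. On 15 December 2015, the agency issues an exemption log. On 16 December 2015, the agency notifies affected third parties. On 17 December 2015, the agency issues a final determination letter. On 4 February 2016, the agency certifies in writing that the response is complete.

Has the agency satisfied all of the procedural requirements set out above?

(1) due by 4 September 2015 + 65 days = 8 November 2015; done 10 November 2015 — 2 days late.

No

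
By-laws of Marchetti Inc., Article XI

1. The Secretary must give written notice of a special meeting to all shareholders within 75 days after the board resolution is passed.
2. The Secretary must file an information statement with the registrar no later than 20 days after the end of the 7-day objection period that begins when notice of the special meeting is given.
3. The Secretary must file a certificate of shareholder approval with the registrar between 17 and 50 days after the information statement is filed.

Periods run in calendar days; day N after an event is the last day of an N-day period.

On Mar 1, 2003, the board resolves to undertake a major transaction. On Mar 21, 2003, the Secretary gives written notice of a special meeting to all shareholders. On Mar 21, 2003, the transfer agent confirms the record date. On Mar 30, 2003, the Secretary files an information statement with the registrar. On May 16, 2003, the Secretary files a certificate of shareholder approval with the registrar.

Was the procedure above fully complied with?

Yes

(1) due by Mar 1, 2003 + 75 days = May 15, 2003; Mar 21, 2003 is within that limit.
(2) due by Mar 28, 2003 + 20 days = Apr 17, 2003; completed Mar 30, 2003, before the deadline.
(3) the permitted window runs from Mar 30, 2003 + 17 = Apr 16, 2003 to Mar 30, 2003 + 50 = May 19, 2003; May 16, 2003 falls inside that range.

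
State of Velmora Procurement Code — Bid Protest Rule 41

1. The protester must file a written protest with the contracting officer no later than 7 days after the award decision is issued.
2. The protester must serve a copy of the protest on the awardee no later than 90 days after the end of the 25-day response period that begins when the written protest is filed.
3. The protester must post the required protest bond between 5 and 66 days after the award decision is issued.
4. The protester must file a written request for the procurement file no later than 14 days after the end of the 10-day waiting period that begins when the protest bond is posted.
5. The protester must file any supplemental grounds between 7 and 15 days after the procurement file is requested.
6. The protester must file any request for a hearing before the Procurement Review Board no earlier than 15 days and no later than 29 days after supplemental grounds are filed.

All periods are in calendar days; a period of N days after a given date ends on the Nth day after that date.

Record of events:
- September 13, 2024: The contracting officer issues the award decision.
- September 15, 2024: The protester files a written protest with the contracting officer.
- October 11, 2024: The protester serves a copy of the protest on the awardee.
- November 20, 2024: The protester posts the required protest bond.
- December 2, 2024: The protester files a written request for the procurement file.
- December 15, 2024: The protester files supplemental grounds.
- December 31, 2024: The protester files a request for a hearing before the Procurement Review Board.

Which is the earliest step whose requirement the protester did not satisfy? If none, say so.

Step 1: 7 days after September 13, 2024 (when the award decision is issued) is September 20, 2024; done September 15, 2024 — timely.
Step 2: 90 days after October 10, 2024 (end of the 25-day response period, which began when the written protest is filed on September 15, 2024) is January 8, 2025; completed October 11, 2024, before the deadline.
Step 3: the window is 5–66 days after September 13, 2024 (when the award decision is issued), so September 18, 2024 through November 18, 2024; done November 20, 2024 — 2 days after the window closed.

Step 3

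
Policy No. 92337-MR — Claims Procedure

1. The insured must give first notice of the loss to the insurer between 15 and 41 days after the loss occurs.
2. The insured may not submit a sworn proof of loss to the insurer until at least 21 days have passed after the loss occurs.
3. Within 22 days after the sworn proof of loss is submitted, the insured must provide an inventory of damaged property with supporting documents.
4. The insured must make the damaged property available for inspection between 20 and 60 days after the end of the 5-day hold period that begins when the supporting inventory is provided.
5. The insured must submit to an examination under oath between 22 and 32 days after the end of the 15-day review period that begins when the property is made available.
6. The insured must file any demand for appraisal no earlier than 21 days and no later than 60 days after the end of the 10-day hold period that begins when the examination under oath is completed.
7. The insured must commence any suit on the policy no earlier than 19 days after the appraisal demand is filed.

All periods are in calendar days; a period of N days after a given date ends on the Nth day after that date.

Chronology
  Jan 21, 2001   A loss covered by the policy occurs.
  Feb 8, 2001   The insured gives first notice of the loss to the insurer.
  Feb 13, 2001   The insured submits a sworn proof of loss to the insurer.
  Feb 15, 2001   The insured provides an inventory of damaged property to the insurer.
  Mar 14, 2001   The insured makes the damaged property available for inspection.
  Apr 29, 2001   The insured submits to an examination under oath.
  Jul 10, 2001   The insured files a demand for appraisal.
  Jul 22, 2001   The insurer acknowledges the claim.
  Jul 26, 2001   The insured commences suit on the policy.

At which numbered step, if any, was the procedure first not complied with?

Step 1: the window is 15–41 days after Jan 21, 2001 (when the loss occurs), so Feb 5, 2001 through Mar 3, 2001; done Feb 8, 2001 — within the window.
Step 2: the earliest permitted date is 21 days after Jan 21, 2001 (when the loss occurs), i.e. Feb 11, 2001; done Feb 13, 2001, after the minimum wait.
Step 3: 22 days after Feb 13, 2001 (when the sworn proof of loss is submitted) is Mar 7, 2001; completed Feb 15, 2001, before the deadline.
Step 4: the window is 20–60 days after Feb 20, 2001 (end of the 5-day hold period, which began when the supporting inventory is provided on Feb 15, 2001), so Mar 12, 2001 through Apr 21, 2001; Mar 14, 2001 falls inside that range.
Step 5: the window is 22–32 days after Mar 29, 2001 (end of the 15-day review period, which began when the property is made available on Mar 14, 2001), so Apr 20, 2001 through Apr 30, 2001; done Apr 29, 2001, which is between those dates.
Step 6: the window is 21–60 days after May 9, 2001 (end of the 10-day hold period, which began when the examination under oath is completed on Apr 29, 2001), so May 30, 2001 through Jul 8, 2001; Jul 10, 2001 is 2 days past the end of the window.
No need to go further; step 6 was not satisfied.

Step 6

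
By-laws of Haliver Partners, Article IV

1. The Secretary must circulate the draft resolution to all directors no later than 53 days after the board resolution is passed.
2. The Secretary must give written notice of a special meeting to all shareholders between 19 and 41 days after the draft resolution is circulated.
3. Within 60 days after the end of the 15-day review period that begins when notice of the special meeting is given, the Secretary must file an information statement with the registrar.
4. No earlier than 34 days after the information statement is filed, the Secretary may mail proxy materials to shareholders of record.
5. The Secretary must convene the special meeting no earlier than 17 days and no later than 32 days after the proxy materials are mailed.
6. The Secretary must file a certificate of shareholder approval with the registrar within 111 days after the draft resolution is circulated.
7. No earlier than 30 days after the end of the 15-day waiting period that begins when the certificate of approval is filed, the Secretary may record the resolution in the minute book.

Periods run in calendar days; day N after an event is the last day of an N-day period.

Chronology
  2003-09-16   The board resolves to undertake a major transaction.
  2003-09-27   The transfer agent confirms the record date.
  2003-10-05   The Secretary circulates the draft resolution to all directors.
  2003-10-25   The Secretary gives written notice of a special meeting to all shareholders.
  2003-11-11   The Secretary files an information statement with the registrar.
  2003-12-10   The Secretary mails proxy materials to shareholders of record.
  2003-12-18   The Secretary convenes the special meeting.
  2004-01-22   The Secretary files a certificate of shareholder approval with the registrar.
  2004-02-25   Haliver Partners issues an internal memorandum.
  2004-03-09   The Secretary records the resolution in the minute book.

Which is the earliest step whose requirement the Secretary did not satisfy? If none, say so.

Step 4

(1) due by 2003-09-16 + 53 days = 2003-11-08; 2003-10-05 is within that limit.
(2) the permitted window runs from 2003-10-05 + 19 = 2003-10-24 to 2003-10-05 + 41 = 2003-11-15; 2003-10-25 falls inside that range.
(3) due by 2003-11-09 + 60 days = 2004-01-08; completed 2003-11-11, before the deadline.
(4) permitted from 2003-11-11 + 34 days = 2003-12-15 onward; 2003-12-10 is 5 days before the earliest permitted date.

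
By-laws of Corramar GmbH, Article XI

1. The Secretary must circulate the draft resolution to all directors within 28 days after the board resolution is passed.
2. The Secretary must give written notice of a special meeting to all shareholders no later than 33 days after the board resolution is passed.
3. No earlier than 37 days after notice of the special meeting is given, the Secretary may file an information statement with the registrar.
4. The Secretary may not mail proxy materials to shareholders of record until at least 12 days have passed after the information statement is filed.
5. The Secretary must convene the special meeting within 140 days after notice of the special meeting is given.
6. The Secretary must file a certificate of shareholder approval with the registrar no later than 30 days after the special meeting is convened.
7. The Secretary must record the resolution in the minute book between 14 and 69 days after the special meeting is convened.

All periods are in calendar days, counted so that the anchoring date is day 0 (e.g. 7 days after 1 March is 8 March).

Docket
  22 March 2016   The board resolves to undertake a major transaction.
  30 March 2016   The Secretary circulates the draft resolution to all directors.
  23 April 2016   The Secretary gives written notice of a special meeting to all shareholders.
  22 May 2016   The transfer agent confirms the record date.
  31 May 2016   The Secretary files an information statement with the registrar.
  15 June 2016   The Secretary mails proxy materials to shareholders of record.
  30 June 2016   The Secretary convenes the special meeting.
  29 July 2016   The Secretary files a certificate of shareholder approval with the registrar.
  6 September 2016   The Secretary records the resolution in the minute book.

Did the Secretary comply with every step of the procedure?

(1) due by 22 March 2016 + 28 days = 19 April 2016; completed 30 March 2016, before the deadline.
(2) due by 22 March 2016 + 33 days = 24 April 2016; 23 April 2016 is within that limit.
(3) permitted from 23 April 2016 + 37 days = 30 May 2016 onward; done 31 May 2016, after the minimum wait.
(4) permitted from 31 May 2016 + 12 days = 12 June 2016 onward; done 15 June 2016, after the minimum wait.
(5) due by 23 April 2016 + 140 days = 10 September 2016; done 30 June 2016 — timely.
(6) due by 30 June 2016 + 30 days = 30 July 2016; completed 29 July 2016, before the deadline.
(7) the permitted window runs from 30 June 2016 + 14 = 14 July 2016 to 30 June 2016 + 69 = 7 September 2016; done 6 September 2016 — within the window.

Yes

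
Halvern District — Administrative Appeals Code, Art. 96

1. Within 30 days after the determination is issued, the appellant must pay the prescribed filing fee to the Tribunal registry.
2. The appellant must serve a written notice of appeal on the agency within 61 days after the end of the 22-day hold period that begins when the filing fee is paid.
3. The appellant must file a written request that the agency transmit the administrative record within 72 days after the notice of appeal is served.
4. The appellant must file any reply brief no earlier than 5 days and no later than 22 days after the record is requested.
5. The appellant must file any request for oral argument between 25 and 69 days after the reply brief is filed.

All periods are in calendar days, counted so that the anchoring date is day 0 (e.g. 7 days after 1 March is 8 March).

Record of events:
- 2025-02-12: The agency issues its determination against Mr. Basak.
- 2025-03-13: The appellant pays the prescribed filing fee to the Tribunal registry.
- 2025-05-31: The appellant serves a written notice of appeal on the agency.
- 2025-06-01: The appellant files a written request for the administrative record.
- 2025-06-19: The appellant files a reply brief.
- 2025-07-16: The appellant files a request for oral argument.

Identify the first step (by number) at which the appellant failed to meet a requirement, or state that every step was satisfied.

None — every step was satisfied

Step 1: 30 days after 2025-02-12 (when the determination is issued) is 2025-03-14; done 2025-03-13 — timely.
Step 2: 61 days after 2025-04-04 (end of the 22-day hold period, which began when the filing fee is paid on 2025-03-13) is 2025-06-04; 2025-05-31 is within that limit.
Step 3: 72 days after 2025-05-31 (when the notice of appeal is served) is 2025-08-11; done 2025-06-01 — timely.
Step 4: the window is 5–22 days after 2025-06-01 (when the record is requested), so 2025-06-06 through 2025-06-23; 2025-06-19 falls inside that range.
Step 5: the window is 25–69 days after 2025-06-19 (when the reply brief is filed), so 2025-07-14 through 2025-08-27; done 2025-07-16 — within the window.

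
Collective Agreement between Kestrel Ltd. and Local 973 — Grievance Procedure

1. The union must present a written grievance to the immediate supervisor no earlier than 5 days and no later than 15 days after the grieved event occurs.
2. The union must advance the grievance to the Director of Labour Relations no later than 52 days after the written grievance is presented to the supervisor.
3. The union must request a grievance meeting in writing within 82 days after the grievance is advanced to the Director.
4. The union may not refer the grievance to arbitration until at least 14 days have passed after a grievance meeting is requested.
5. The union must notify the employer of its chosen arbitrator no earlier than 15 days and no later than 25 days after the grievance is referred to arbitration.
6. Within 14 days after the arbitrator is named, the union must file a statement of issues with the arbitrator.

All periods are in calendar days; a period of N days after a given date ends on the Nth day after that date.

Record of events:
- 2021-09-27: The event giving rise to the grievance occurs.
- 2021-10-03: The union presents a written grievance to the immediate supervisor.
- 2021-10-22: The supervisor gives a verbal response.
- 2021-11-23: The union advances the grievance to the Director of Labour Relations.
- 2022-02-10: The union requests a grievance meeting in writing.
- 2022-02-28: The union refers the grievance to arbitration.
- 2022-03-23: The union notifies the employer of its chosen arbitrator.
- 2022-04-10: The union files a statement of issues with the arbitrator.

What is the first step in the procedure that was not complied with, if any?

Step 1: the window is 5–15 days after 2021-09-27 (when the grieved event occurs), so 2021-10-02 through 2021-10-12; done 2021-10-03, which is between those dates.
Step 2: 52 days after 2021-10-03 (when the written grievance is presented to the supervisor) is 2021-11-24; 2021-11-23 is within that limit.
Step 3: 82 days after 2021-11-23 (when the grievance is advanced to the Director) is 2022-02-13; done 2022-02-10 — timely.
Step 4: the earliest permitted date is 14 days after 2022-02-10 (when a grievance meeting is requested), i.e. 2022-02-24; done 2022-02-28 — permitted.
Step 5: the window is 15–25 days after 2022-02-28 (when the grievance is referred to arbitration), so 2022-03-15 through 2022-03-25; done 2022-03-23 — within the window.
Step 6: 14 days after 2022-03-23 (when the arbitrator is named) is 2022-04-06; not done until 2022-04-10, 4 days after the deadline.
No need to go further; step 6 was not satisfied.

Step 6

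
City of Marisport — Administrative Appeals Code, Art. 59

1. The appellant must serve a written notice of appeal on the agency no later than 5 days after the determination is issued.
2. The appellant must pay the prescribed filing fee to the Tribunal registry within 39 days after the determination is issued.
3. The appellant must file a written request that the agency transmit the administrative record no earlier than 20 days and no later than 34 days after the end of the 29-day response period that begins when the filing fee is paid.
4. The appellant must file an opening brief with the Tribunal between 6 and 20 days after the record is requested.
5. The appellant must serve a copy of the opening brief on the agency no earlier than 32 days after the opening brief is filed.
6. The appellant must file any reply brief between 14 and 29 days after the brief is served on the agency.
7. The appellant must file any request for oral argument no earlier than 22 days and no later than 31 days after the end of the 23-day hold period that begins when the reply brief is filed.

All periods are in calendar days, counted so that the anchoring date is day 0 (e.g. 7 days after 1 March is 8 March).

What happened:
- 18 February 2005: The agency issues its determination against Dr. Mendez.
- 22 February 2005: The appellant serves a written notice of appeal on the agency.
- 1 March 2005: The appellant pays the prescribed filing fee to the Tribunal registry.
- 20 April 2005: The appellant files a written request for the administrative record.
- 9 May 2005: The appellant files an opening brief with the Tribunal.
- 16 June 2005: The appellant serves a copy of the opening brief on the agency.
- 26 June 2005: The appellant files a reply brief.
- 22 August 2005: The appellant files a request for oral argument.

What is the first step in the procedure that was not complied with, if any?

Step 1 — counting 5 days from 18 February 2005 (when the determination is issued) gives a deadline of 23 February 2005; 22 February 2005 is within that limit.
Step 2 — counting 39 days from 18 February 2005 (when the determination is issued) gives a deadline of 29 March 2005; done 1 March 2005 — timely.
Step 3 — 20 and 34 days from 30 March 2005 (end of the 29-day response period, which began when the filing fee is paid on 1 March 2005) are 19 April 2005 and 3 May 2005 respectively; done 20 April 2005, which is between those dates.
Step 4 — 6 and 20 days from 20 April 2005 (when the record is requested) are 26 April 2005 and 10 May 2005 respectively; 9 May 2005 falls inside that range.
Step 5 — must wait 32 days from 9 May 2005 (when the opening brief is filed), so not before 10 June 2005; done 16 June 2005, after the minimum wait.
Step 6 — 14 and 29 days from 16 June 2005 (when the brief is served on the agency) are 30 June 2005 and 15 July 2005 respectively; done 26 June 2005 — 4 days before the window opened.

Step 6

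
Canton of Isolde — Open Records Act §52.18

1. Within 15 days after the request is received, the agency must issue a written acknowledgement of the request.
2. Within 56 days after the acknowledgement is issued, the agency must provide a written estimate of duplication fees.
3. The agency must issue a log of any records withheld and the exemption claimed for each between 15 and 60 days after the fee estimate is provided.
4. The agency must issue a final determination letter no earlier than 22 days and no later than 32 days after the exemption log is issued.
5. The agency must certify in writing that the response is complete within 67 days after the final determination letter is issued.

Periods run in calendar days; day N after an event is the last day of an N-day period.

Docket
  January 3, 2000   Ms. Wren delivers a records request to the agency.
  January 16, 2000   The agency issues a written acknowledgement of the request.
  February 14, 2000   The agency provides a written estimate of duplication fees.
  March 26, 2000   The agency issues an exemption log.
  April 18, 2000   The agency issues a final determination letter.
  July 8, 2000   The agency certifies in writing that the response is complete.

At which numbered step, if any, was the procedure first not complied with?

Step 1: 15 days after January 3, 2000 (when the request is received) is January 18, 2000; January 16, 2000 is within that limit.
Step 2: 56 days after January 16, 2000 (when the acknowledgement is issued) is March 12, 2000; February 14, 2000 is within that limit.
Step 3: the window is 15–60 days after February 14, 2000 (when the fee estimate is provided), so February 29, 2000 through April 14, 2000; done March 26, 2000 — within the window.
Step 4: the window is 22–32 days after March 26, 2000 (when the exemption log is issued), so April 17, 2000 through April 27, 2000; done April 18, 2000, which is between those dates.
Step 5: 67 days after April 18, 2000 (when the final determination letter is issued) is June 24, 2000; July 8, 2000 misses that deadline by 14 days.
Later steps need not be reached.

Step 5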